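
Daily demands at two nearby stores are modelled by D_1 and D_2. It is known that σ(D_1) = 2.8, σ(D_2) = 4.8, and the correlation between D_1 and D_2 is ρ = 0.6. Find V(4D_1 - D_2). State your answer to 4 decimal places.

83.9680

V(D_1) = (2.8)² = 7.84;  V(D_2) = (4.8)² = 23.04
cov(D_1,D_2) = ρ·σ(D_1)·σ(D_2) = 0.6·2.8·4.8 = 8.064
V(4D_1 - D_2) = (4)²·V(D_1) + (-1)²·V(D_2) + 2·(4)·(-1)·cov(D_1,D_2)
= 16·7.84 + 1·23.04 + -8·8.064 = 83.968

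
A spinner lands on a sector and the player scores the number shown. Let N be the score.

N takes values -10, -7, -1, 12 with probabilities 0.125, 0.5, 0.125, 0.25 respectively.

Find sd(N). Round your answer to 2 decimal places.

8.34

E[N] = (-10)(0.125) + (-7)(0.5) + (-1)(0.125) + (12)(0.25) = -1.875
E[N²] = (-10)²(0.125) + (-7)²(0.5) + (-1)²(0.125) + (12)²(0.25) = 73.125
var(N) = E[N²] − (E[N])² = 73.125 − (-1.875)² = 69.609375
sd(N) = √69.609375 ≈ 8.34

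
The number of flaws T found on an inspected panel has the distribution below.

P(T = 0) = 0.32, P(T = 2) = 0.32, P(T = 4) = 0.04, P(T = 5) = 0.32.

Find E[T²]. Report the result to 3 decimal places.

9.920

E[T²] = (0)²(0.32) + (2)²(0.32) + (4)²(0.04) + (5)²(0.32) = 9.92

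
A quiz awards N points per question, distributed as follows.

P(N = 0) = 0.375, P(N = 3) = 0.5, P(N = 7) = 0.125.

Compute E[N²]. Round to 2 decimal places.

10.63

E[N²] = (0)²(0.375) + (3)²(0.5) + (7)²(0.125) = 10.625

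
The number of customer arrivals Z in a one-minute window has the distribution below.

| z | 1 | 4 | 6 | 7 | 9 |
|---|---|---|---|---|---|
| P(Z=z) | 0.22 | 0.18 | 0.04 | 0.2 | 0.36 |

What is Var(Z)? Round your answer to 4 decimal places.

9.6276

E[Z] = (1)(0.22) + (4)(0.18) + (6)(0.04) + (7)(0.2) + (9)(0.36) = 5.82
E[Z²] = (1)²(0.22) + (4)²(0.18) + (6)²(0.04) + (7)²(0.2) + (9)²(0.36) = 43.5
Var(Z) = E[Z²] − (E[Z])² = 43.5 − (5.82)² = 9.6276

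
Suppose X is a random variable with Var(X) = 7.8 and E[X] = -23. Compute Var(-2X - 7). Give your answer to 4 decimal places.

Var(-2X - 7) = (-2)²·Var(X) = 4·7.8 = 31.2

31.2000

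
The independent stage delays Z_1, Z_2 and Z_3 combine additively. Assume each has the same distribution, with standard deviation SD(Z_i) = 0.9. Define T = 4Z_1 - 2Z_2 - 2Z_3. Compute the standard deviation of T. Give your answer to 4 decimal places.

4.4091

var(Z_i) = (0.9)² = 0.81
By independence, var(T) = (4)²var(Z_1) + (-2)²var(Z_2) + (-2)²var(Z_3)
= (4)²·0.81 + (-2)²·0.81 + (-2)²·0.81 = 19.44
SD(T) = √19.44 ≈ 4.4091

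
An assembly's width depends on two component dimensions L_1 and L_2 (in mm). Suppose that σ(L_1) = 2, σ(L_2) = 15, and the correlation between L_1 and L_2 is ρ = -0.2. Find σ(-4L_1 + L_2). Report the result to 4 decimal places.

V(L_1) = (2)² = 4;  V(L_2) = (15)² = 225
Cov(L_1,L_2) = ρ·σ(L_1)·σ(L_2) = -0.2·2·15 = -6
V(-4L_1 + L_2) = (-4)²·V(L_1) + (1)²·V(L_2) + 2·(-4)·(1)·Cov(L_1,L_2)
= 16·4 + 1·225 + -8·-6 = 337
σ(-4L_1 + L_2) = √337 ≈ 18.3576

18.3576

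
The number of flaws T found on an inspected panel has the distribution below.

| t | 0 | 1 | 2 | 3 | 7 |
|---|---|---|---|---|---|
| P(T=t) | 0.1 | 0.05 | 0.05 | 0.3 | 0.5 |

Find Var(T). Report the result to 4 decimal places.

E[T] = (0)(0.1) + (1)(0.05) + (2)(0.05) + (3)(0.3) + (7)(0.5) = 4.55
E[T²] = (0)²(0.1) + (1)²(0.05) + (2)²(0.05) + (3)²(0.3) + (7)²(0.5) = 27.45
Var(T) = E[T²] − (E[T])² = 27.45 − (4.55)² = 6.7475

6.7475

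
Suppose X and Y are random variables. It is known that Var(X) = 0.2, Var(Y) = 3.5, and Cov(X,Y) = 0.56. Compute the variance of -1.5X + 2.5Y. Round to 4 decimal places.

Var(-1.5X + 2.5Y) = (-1.5)²·Var(X) + (2.5)²·Var(Y) + 2·(-1.5)·(2.5)·Cov(X,Y)
= 2.25·0.2 + 6.25·3.5 + -7.5·0.56 = 18.125

18.1250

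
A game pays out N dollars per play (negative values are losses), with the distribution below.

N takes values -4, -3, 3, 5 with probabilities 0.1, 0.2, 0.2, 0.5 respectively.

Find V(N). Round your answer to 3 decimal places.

13.290

E[N] = (-4)(0.1) + (-3)(0.2) + (3)(0.2) + (5)(0.5) = 2.1
E[N²] = (-4)²(0.1) + (-3)²(0.2) + (3)²(0.2) + (5)²(0.5) = 17.7
V(N) = E[N²] − (E[N])² = 17.7 − (2.1)² = 13.29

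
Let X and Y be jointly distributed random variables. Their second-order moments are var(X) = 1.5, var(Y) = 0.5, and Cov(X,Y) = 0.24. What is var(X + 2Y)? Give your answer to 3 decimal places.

var(X + 2Y) = (1)²·var(X) + (2)²·var(Y) + 2·(1)·(2)·Cov(X,Y)
= 1·1.5 + 4·0.5 + 4·0.24 = 4.46

4.460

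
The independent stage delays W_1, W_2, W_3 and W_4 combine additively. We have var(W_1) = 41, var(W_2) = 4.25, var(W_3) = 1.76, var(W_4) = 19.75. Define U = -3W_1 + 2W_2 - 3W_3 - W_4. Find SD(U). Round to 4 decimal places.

20.5327

By independence, var(U) = (-3)²var(W_1) + (2)²var(W_2) + (-3)²var(W_3) + (-1)²var(W_4)
= (-3)²·41 + (2)²·4.25 + (-3)²·1.76 + (-1)²·19.75 = 421.59
SD(U) = √421.59 ≈ 20.5327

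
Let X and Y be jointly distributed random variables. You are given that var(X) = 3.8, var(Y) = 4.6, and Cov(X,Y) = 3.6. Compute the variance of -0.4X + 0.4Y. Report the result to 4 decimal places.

0.1920

var(-0.4X + 0.4Y) = (-0.4)²·var(X) + (0.4)²·var(Y) + 2·(-0.4)·(0.4)·Cov(X,Y)
= 0.16·3.8 + 0.16·4.6 + -0.32·3.6 = 0.192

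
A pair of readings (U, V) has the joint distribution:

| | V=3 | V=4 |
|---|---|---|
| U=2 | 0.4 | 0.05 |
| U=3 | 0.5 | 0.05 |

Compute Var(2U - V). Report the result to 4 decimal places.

1.1000

E[U] = 2.55,  E[V] = 3.1,  E[UV] = 7.9
Var(U) = 6.75 − (2.55)² = 0.2475;  Var(V) = 9.7 − (3.1)² = 0.09
cov(U,V) = 7.9 − (2.55)(3.1) = -0.005
Var(2U - V) = (2)²·0.2475 + (-1)²·0.09 + 2·(2)·(-1)·-0.005 = 1.1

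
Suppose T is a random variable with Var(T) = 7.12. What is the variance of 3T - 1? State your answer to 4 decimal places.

64.0800

Var(3T - 1) = (3)²·Var(T) = 9·7.12 = 64.08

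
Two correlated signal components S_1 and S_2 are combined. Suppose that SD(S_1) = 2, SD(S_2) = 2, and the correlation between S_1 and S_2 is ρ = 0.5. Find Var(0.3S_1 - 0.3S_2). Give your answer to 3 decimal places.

0.360

Var(S_1) = (2)² = 4;  Var(S_2) = (2)² = 4
cov(S_1,S_2) = ρ·SD(S_1)·SD(S_2) = 0.5·2·2 = 2
Var(0.3S_1 - 0.3S_2) = (0.3)²·Var(S_1) + (-0.3)²·Var(S_2) + 2·(0.3)·(-0.3)·cov(S_1,S_2)
= 0.09·4 + 0.09·4 + -0.18·2 = 0.36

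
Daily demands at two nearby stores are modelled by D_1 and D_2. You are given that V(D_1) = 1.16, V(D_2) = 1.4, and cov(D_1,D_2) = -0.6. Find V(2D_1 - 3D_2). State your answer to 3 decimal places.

24.440

V(2D_1 - 3D_2) = (2)²·V(D_1) + (-3)²·V(D_2) + 2·(2)·(-3)·cov(D_1,D_2)
= 4·1.16 + 9·1.4 + -12·-0.6 = 24.44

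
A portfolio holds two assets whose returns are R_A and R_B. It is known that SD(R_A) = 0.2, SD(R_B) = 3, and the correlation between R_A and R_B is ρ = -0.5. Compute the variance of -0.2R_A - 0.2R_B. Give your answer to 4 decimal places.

0.3376

Var(R_A) = (0.2)² = 0.04;  Var(R_B) = (3)² = 9
Cov(R_A,R_B) = ρ·SD(R_A)·SD(R_B) = -0.5·0.2·3 = -0.3
Var(-0.2R_A - 0.2R_B) = (-0.2)²·Var(R_A) + (-0.2)²·Var(R_B) + 2·(-0.2)·(-0.2)·Cov(R_A,R_B)
= 0.04·0.04 + 0.04·9 + 0.08·-0.3 = 0.3376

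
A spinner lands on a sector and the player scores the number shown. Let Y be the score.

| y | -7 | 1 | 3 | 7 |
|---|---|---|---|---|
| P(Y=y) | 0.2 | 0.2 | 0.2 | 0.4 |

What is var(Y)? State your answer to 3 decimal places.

E[Y] = (-7)(0.2) + (1)(0.2) + (3)(0.2) + (7)(0.4) = 2.2
E[Y²] = (-7)²(0.2) + (1)²(0.2) + (3)²(0.2) + (7)²(0.4) = 31.4
var(Y) = E[Y²] − (E[Y])² = 31.4 − (2.2)² = 26.56

26.560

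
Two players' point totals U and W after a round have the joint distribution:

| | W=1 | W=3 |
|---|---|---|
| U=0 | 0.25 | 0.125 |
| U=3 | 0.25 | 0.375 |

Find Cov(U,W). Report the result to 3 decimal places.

0.375

E[U] = 1.875,  E[W] = 2
E[UW] = 4.125
Cov(U,W) = E[UW] − E[U]E[W] = 4.125 − (1.875)(2) = 0.375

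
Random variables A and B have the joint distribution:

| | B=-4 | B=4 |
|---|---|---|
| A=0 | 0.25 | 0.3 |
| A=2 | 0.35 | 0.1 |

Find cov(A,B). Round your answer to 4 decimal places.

-1.2800

E[A] = 0.9,  E[B] = -0.8
E[AB] = -2
cov(A,B) = E[AB] − E[A]E[B] = -2 − (0.9)(-0.8) = -1.28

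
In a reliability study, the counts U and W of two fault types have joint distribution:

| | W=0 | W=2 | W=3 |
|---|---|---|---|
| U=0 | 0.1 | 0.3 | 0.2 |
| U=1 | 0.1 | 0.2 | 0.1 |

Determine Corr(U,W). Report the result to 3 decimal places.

E[U] = 0.4,  E[W] = 1.9
E[UW] = 0.7
cov(U,W) = E[UW] − E[U]E[W] = 0.7 − (0.4)(1.9) = -0.06
var(U) = 0.24,  var(W) = 1.09
ρ = -0.06 / √(0.24·1.09) ≈ -0.117

-0.117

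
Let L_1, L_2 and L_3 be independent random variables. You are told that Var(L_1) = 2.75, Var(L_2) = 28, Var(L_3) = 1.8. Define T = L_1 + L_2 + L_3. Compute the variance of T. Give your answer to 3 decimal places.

By independence, Var(T) = (1)²Var(L_1) + (1)²Var(L_2) + (1)²Var(L_3)
= (1)²·2.75 + (1)²·28 + (1)²·1.8 = 32.55

32.550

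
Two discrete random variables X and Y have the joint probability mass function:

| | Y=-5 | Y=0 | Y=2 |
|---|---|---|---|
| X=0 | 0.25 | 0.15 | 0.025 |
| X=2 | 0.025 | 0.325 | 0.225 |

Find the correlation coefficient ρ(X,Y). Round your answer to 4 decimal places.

E[X] = 1.15,  E[Y] = -0.875
E[XY] = 0.65
cov(X,Y) = E[XY] − E[X]E[Y] = 0.65 − (1.15)(-0.875) = 1.65625
Var(X) = 0.9775,  Var(Y) = 7.109375
ρ = 1.65625 / √(0.9775·7.109375) ≈ 0.6283

0.6283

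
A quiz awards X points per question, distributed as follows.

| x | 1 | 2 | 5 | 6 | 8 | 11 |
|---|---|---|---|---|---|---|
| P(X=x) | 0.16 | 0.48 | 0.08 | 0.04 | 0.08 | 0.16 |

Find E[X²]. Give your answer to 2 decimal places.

30.00

E[X²] = (1)²(0.16) + (2)²(0.48) + (5)²(0.08) + (6)²(0.04) + (8)²(0.08) + (11)²(0.16) = 30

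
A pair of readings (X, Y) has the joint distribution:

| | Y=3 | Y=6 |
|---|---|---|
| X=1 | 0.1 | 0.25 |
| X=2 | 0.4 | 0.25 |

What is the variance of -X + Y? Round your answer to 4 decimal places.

E[X] = 1.65,  E[Y] = 4.5,  E[XY] = 7.2
Var(X) = 2.95 − (1.65)² = 0.2275;  Var(Y) = 22.5 − (4.5)² = 2.25
Cov(X,Y) = 7.2 − (1.65)(4.5) = -0.225
Var(-X + Y) = (-1)²·0.2275 + (1)²·2.25 + 2·(-1)·(1)·-0.225 = 2.9275

2.9275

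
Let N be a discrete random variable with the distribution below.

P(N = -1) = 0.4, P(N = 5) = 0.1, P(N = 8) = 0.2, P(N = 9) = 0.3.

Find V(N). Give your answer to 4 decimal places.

E[N] = (-1)(0.4) + (5)(0.1) + (8)(0.2) + (9)(0.3) = 4.4
E[N²] = (-1)²(0.4) + (5)²(0.1) + (8)²(0.2) + (9)²(0.3) = 40
V(N) = E[N²] − (E[N])² = 40 − (4.4)² = 20.64

20.6400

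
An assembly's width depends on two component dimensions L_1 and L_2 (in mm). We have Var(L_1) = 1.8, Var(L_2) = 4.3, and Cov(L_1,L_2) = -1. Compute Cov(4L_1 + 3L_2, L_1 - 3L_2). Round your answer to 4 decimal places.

-22.5000

Cov(4L_1 + 3L_2, L_1 - 3L_2) = (4)(1)Var(L_1) + (3)(-3)Var(L_2) + [(4)(-3) + (3)(1)]Cov(L_1,L_2)
= 4·1.8 + -9·4.3 + -9·-1 = -22.5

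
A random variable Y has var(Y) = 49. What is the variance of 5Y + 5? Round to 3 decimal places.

var(5Y + 5) = (5)²·var(Y) = 25·49 = 1225

1225.000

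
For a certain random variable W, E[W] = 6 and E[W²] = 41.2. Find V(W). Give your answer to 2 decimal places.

5.20

V(W) = 41.2 − (6)² = 5.2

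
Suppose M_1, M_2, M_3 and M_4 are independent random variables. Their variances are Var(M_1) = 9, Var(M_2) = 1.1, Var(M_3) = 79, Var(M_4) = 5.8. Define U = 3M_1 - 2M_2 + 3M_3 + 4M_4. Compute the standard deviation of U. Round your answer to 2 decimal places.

By independence, Var(U) = (3)²Var(M_1) + (-2)²Var(M_2) + (3)²Var(M_3) + (4)²Var(M_4)
= (3)²·9 + (-2)²·1.1 + (3)²·79 + (4)²·5.8 = 889.2
sd(U) = √889.2 ≈ 29.82

29.82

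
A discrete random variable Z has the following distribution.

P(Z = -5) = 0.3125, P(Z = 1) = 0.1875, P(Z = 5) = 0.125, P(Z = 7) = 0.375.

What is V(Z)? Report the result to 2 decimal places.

E[Z] = (-5)(0.3125) + (1)(0.1875) + (5)(0.125) + (7)(0.375) = 1.875
E[Z²] = (-5)²(0.3125) + (1)²(0.1875) + (5)²(0.125) + (7)²(0.375) = 29.5
V(Z) = E[Z²] − (E[Z])² = 29.5 − (1.875)² = 25.984375

25.98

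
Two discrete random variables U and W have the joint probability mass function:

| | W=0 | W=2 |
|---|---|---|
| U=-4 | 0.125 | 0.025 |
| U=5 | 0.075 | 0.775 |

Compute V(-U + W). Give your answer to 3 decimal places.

E[U] = 3.65,  E[W] = 1.6,  E[UW] = 7.55
V(U) = 23.65 − (3.65)² = 10.3275;  V(W) = 3.2 − (1.6)² = 0.64
Cov(U,W) = 7.55 − (3.65)(1.6) = 1.71
V(-U + W) = (-1)²·10.3275 + (1)²·0.64 + 2·(-1)·(1)·1.71 = 7.5475

7.548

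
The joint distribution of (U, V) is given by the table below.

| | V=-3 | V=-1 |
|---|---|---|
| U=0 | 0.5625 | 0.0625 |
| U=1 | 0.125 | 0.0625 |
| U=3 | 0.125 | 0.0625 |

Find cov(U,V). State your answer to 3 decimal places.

0.219

E[U] = 0.75,  E[V] = -2.625
E[UV] = -1.75
cov(U,V) = E[UV] − E[U]E[V] = -1.75 − (0.75)(-2.625) = 0.21875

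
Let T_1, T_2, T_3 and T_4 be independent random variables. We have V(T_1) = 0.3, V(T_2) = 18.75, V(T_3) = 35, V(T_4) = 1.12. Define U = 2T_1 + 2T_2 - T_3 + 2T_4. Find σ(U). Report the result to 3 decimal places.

10.755

By independence, V(U) = (2)²V(T_1) + (2)²V(T_2) + (-1)²V(T_3) + (2)²V(T_4)
= (2)²·0.3 + (2)²·18.75 + (-1)²·35 + (2)²·1.12 = 115.68
σ(U) = √115.68 ≈ 10.755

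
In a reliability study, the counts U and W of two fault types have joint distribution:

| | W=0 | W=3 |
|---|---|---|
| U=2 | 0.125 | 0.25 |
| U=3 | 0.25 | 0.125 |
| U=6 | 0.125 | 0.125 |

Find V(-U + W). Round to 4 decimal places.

5.1094

E[U] = 3.375,  E[W] = 1.5,  E[UW] = 4.875
V(U) = 13.875 − (3.375)² = 2.484375;  V(W) = 4.5 − (1.5)² = 2.25
Cov(U,W) = 4.875 − (3.375)(1.5) = -0.1875
V(-U + W) = (-1)²·2.484375 + (1)²·2.25 + 2·(-1)·(1)·-0.1875 = 5.109375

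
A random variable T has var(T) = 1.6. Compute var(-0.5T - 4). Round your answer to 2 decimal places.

var(-0.5T - 4) = (-0.5)²·var(T) = 0.25·1.6 = 0.4

0.40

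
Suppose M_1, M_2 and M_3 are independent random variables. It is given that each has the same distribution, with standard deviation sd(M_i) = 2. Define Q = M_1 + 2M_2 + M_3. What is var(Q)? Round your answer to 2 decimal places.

var(M_i) = (2)² = 4
By independence, var(Q) = (1)²var(M_1) + (2)²var(M_2) + (1)²var(M_3)
= (1)²·4 + (2)²·4 + (1)²·4 = 24

24.00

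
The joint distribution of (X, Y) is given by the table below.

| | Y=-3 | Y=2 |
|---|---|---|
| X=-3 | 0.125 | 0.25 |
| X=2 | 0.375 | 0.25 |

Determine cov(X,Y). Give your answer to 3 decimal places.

E[X] = 0.125,  E[Y] = -0.5
E[XY] = -1.625
cov(X,Y) = E[XY] − E[X]E[Y] = -1.625 − (0.125)(-0.5) = -1.5625

-1.563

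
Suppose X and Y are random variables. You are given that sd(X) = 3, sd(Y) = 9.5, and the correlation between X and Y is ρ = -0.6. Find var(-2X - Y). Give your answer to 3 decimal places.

57.850

var(X) = (3)² = 9;  var(Y) = (9.5)² = 90.25
Cov(X,Y) = ρ·sd(X)·sd(Y) = -0.6·3·9.5 = -17.1
var(-2X - Y) = (-2)²·var(X) + (-1)²·var(Y) + 2·(-2)·(-1)·Cov(X,Y)
= 4·9 + 1·90.25 + 4·-17.1 = 57.85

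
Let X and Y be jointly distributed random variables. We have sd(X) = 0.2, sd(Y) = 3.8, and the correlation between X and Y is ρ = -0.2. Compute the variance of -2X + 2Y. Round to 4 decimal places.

59.1360

Var(X) = (0.2)² = 0.04;  Var(Y) = (3.8)² = 14.44
cov(X,Y) = ρ·sd(X)·sd(Y) = -0.2·0.2·3.8 = -0.152
Var(-2X + 2Y) = (-2)²·Var(X) + (2)²·Var(Y) + 2·(-2)·(2)·cov(X,Y)
= 4·0.04 + 4·14.44 + -8·-0.152 = 59.136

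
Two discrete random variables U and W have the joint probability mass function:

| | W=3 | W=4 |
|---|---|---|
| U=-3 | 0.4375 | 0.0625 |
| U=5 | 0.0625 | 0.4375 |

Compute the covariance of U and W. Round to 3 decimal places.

E[U] = 1,  E[W] = 3.5
E[UW] = 5
Cov(U,W) = E[UW] − E[U]E[W] = 5 − (1)(3.5) = 1.5

1.500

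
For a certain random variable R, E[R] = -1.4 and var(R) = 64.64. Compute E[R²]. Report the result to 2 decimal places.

66.60

E[R²] = var(R) + (E[R])² = 64.64 + (-1.4)² = 66.6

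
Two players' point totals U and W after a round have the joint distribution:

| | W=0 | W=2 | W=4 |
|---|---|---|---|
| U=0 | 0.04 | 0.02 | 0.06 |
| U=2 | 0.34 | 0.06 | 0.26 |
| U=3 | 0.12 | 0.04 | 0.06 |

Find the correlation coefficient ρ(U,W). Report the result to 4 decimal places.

E[U] = 1.98,  E[W] = 1.76
E[UW] = 3.28
cov(U,W) = E[UW] − E[U]E[W] = 3.28 − (1.98)(1.76) = -0.2048
var(U) = 0.6996,  var(W) = 3.4624
ρ = -0.2048 / √(0.6996·3.4624) ≈ -0.1316

-0.1316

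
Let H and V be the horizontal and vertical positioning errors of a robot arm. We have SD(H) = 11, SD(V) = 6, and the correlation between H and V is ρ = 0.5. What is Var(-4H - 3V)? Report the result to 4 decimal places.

Var(H) = (11)² = 121;  Var(V) = (6)² = 36
cov(H,V) = ρ·SD(H)·SD(V) = 0.5·11·6 = 33
Var(-4H - 3V) = (-4)²·Var(H) + (-3)²·Var(V) + 2·(-4)·(-3)·cov(H,V)
= 16·121 + 9·36 + 24·33 = 3052

3052.0000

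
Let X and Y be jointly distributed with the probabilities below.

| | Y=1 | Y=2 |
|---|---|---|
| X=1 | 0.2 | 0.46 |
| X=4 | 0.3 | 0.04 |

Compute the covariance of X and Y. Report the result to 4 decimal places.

-0.3900

E[X] = 2.02,  E[Y] = 1.5
E[XY] = 2.64
cov(X,Y) = E[XY] − E[X]E[Y] = 2.64 − (2.02)(1.5) = -0.39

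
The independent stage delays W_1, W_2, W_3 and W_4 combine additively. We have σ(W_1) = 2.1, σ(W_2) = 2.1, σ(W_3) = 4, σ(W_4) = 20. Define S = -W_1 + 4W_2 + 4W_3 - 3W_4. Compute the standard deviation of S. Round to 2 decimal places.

62.70

Var(W_1) = 4.41, Var(W_2) = 4.41, Var(W_3) = 16, Var(W_4) = 400
By independence, Var(S) = (-1)²Var(W_1) + (4)²Var(W_2) + (4)²Var(W_3) + (-3)²Var(W_4)
= (-1)²·4.41 + (4)²·4.41 + (4)²·16 + (-3)²·400 = 3930.97
σ(S) = √3930.97 ≈ 62.70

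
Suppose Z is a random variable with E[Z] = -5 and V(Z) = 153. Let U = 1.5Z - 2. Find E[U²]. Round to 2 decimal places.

E[1.5Z - 2] = 1.5·-5 − 2 = -9.5
V(1.5Z - 2) = (1.5)²·153 = 344.25
E[U²] = V(U) + (E[U])² = 344.25 + (-9.5)² = 434.5

434.50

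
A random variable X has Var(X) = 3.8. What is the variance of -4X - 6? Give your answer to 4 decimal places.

60.8000

Var(-4X - 6) = (-4)²·Var(X) = 16·3.8 = 60.8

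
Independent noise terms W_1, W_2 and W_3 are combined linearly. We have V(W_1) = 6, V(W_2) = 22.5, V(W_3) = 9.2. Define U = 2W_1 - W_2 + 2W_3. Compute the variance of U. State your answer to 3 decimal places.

By independence, V(U) = (2)²V(W_1) + (-1)²V(W_2) + (2)²V(W_3)
= (2)²·6 + (-1)²·22.5 + (2)²·9.2 = 83.3

83.300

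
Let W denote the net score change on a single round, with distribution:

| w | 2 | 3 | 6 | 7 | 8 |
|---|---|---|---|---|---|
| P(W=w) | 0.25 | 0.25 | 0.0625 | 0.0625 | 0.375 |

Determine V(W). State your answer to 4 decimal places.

6.9336

E[W] = (2)(0.25) + (3)(0.25) + (6)(0.0625) + (7)(0.0625) + (8)(0.375) = 5.0625
E[W²] = (2)²(0.25) + (3)²(0.25) + (6)²(0.0625) + (7)²(0.0625) + (8)²(0.375) = 32.5625
V(W) = E[W²] − (E[W])² = 32.5625 − (5.0625)² = 6.93359375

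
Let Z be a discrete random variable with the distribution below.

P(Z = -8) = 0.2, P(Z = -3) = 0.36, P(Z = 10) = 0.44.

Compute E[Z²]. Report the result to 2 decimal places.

60.04

E[Z²] = (-8)²(0.2) + (-3)²(0.36) + (10)²(0.44) = 60.04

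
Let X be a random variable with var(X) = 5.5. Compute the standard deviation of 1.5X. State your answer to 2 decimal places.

3.52

var(1.5X) = (1.5)²·5.5 = 12.375
SD(1.5X) = √12.375 ≈ 3.52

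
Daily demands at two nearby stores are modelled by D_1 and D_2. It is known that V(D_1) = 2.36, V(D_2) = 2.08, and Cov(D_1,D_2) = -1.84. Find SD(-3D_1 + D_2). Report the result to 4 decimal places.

V(-3D_1 + D_2) = (-3)²·V(D_1) + (1)²·V(D_2) + 2·(-3)·(1)·Cov(D_1,D_2)
= 9·2.36 + 1·2.08 + -6·-1.84 = 34.36
SD(-3D_1 + D_2) = √34.36 ≈ 5.8617

5.8617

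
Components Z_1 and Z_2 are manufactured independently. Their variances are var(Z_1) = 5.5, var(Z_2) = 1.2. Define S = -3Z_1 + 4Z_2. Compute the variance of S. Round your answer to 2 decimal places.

68.70

By independence, var(S) = (-3)²var(Z_1) + (4)²var(Z_2)
= (-3)²·5.5 + (4)²·1.2 = 68.7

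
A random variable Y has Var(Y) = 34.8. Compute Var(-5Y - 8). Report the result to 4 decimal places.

Var(-5Y - 8) = (-5)²·Var(Y) = 25·34.8 = 870

870.0000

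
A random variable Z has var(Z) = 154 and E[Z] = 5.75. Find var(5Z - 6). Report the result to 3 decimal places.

3850.000

var(5Z - 6) = (5)²·var(Z) = 25·154 = 3850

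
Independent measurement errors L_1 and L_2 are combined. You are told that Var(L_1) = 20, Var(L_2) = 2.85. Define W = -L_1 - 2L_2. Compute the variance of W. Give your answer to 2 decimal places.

31.40

By independence, Var(W) = (-1)²Var(L_1) + (-2)²Var(L_2)
= (-1)²·20 + (-2)²·2.85 = 31.4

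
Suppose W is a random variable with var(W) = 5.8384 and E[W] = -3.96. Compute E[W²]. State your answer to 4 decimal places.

21.5200

E[W²] = var(W) + (E[W])² = 5.8384 + (-3.96)² = 21.52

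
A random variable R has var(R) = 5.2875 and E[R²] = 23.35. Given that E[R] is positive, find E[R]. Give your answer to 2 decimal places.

(E[R])² = E[R²] − var(R) = 23.35 − 5.2875 = 18.0625
E[R] = √18.0625 = 4.25

4.25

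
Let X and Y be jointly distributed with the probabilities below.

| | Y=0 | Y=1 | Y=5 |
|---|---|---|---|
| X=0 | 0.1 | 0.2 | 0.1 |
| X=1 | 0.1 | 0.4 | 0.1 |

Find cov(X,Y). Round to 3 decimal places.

E[X] = 0.6,  E[Y] = 1.6
E[XY] = 0.9
cov(X,Y) = E[XY] − E[X]E[Y] = 0.9 − (0.6)(1.6) = -0.06

-0.060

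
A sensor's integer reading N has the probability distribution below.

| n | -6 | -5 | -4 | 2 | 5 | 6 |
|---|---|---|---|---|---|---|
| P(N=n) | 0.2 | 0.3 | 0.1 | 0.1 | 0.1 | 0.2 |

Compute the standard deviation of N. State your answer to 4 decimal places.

4.9960

E[N] = (-6)(0.2) + (-5)(0.3) + (-4)(0.1) + (2)(0.1) + (5)(0.1) + (6)(0.2) = -1.2
E[N²] = (-6)²(0.2) + (-5)²(0.3) + (-4)²(0.1) + (2)²(0.1) + (5)²(0.1) + (6)²(0.2) = 26.4
Var(N) = E[N²] − (E[N])² = 26.4 − (-1.2)² = 24.96
σ(N) = √24.96 ≈ 4.9960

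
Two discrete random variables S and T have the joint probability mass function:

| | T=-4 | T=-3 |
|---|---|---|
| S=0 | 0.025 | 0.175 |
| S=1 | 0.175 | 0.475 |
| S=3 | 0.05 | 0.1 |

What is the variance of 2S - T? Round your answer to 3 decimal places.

E[S] = 1.1,  E[T] = -3.25,  E[ST] = -3.625
var(S) = 2 − (1.1)² = 0.79;  var(T) = 10.75 − (-3.25)² = 0.1875
cov(S,T) = -3.625 − (1.1)(-3.25) = -0.05
var(2S - T) = (2)²·0.79 + (-1)²·0.1875 + 2·(2)·(-1)·-0.05 = 3.5475

3.548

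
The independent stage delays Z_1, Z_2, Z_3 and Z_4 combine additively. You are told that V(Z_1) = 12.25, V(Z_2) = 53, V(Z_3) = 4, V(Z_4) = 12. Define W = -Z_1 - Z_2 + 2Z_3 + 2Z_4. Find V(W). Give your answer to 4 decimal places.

129.2500

By independence, V(W) = (-1)²V(Z_1) + (-1)²V(Z_2) + (2)²V(Z_3) + (2)²V(Z_4)
= (-1)²·12.25 + (-1)²·53 + (2)²·4 + (2)²·12 = 129.25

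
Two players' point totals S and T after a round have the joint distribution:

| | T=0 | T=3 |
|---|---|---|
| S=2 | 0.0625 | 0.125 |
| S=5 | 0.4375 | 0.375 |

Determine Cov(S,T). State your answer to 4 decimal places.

-0.2813

E[S] = 4.4375,  E[T] = 1.5
E[ST] = 6.375
Cov(S,T) = E[ST] − E[S]E[T] = 6.375 − (4.4375)(1.5) = -0.28125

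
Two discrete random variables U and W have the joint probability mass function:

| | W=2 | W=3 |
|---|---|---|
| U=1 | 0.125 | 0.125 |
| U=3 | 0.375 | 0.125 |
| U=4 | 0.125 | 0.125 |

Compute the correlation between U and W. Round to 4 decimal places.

-0.0592

E[U] = 2.75,  E[W] = 2.375
E[UW] = 6.5
Cov(U,W) = E[UW] − E[U]E[W] = 6.5 − (2.75)(2.375) = -0.03125
var(U) = 1.1875,  var(W) = 0.234375
ρ = -0.03125 / √(1.1875·0.234375) ≈ -0.0592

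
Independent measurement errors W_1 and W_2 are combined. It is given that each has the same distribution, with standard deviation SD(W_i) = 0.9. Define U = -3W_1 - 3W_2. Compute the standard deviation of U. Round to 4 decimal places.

3.8184

var(W_i) = (0.9)² = 0.81
By independence, var(U) = (-3)²var(W_1) + (-3)²var(W_2)
= (-3)²·0.81 + (-3)²·0.81 = 14.58
SD(U) = √14.58 ≈ 3.8184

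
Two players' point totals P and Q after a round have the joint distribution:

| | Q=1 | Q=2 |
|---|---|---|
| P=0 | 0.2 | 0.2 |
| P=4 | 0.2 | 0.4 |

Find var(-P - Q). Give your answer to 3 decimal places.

E[P] = 2.4,  E[Q] = 1.6,  E[PQ] = 4
var(P) = 9.6 − (2.4)² = 3.84;  var(Q) = 2.8 − (1.6)² = 0.24
Cov(P,Q) = 4 − (2.4)(1.6) = 0.16
var(-P - Q) = (-1)²·3.84 + (-1)²·0.24 + 2·(-1)·(-1)·0.16 = 4.4

4.400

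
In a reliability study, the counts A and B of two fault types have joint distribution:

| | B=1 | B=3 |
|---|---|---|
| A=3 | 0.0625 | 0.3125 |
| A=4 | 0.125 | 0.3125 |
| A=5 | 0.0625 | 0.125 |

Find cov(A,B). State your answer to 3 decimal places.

E[A] = 3.8125,  E[B] = 2.5
E[AB] = 9.4375
cov(A,B) = E[AB] − E[A]E[B] = 9.4375 − (3.8125)(2.5) = -0.09375

-0.094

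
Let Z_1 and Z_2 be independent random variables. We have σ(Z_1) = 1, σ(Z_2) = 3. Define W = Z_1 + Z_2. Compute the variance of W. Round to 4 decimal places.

Var(Z_1) = 1, Var(Z_2) = 9
By independence, Var(W) = (1)²Var(Z_1) + (1)²Var(Z_2)
= (1)²·1 + (1)²·9 = 10

10.0000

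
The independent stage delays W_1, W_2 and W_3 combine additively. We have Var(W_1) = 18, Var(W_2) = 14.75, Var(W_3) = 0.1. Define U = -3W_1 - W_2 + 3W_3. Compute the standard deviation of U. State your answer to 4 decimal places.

By independence, Var(U) = (-3)²Var(W_1) + (-1)²Var(W_2) + (3)²Var(W_3)
= (-3)²·18 + (-1)²·14.75 + (3)²·0.1 = 177.65
SD(U) = √177.65 ≈ 13.3285

13.3285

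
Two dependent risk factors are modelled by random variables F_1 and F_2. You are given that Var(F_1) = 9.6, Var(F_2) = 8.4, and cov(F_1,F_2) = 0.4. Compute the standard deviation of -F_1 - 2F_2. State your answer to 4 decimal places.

Var(-F_1 - 2F_2) = (-1)²·Var(F_1) + (-2)²·Var(F_2) + 2·(-1)·(-2)·cov(F_1,F_2)
= 1·9.6 + 4·8.4 + 4·0.4 = 44.8
SD(-F_1 - 2F_2) = √44.8 ≈ 6.6933

6.6933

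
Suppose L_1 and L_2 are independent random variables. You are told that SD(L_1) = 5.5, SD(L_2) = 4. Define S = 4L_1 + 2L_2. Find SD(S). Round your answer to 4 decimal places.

V(L_1) = 30.25, V(L_2) = 16
By independence, V(S) = (4)²V(L_1) + (2)²V(L_2)
= (4)²·30.25 + (2)²·16 = 548
SD(S) = √548 ≈ 23.4094

23.4094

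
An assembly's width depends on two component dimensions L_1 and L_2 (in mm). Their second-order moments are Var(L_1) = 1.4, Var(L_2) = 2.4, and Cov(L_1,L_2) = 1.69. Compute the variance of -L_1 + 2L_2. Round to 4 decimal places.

4.2400

Var(-L_1 + 2L_2) = (-1)²·Var(L_1) + (2)²·Var(L_2) + 2·(-1)·(2)·Cov(L_1,L_2)
= 1·1.4 + 4·2.4 + -4·1.69 = 4.24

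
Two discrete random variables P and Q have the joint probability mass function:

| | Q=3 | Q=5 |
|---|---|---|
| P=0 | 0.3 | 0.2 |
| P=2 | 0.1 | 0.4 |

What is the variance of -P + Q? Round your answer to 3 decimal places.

1.160

E[P] = 1,  E[Q] = 4.2,  E[PQ] = 4.6
Var(P) = 2 − (1)² = 1;  Var(Q) = 18.6 − (4.2)² = 0.96
Cov(P,Q) = 4.6 − (1)(4.2) = 0.4
Var(-P + Q) = (-1)²·1 + (1)²·0.96 + 2·(-1)·(1)·0.4 = 1.16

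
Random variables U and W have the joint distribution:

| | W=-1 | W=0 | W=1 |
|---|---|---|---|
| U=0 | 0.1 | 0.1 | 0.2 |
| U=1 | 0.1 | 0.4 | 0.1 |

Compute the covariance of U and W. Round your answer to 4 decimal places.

-0.0600

E[U] = 0.6,  E[W] = 0.1
E[UW] = 0
Cov(U,W) = E[UW] − E[U]E[W] = 0 − (0.6)(0.1) = -0.06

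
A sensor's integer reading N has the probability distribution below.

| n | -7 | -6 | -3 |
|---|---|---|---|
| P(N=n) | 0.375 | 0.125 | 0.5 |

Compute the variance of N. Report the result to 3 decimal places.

3.609

E[N] = (-7)(0.375) + (-6)(0.125) + (-3)(0.5) = -4.875
E[N²] = (-7)²(0.375) + (-6)²(0.125) + (-3)²(0.5) = 27.375
var(N) = E[N²] − (E[N])² = 27.375 − (-4.875)² = 3.609375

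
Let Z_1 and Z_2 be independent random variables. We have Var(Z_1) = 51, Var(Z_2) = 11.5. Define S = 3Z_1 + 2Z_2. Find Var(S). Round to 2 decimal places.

By independence, Var(S) = (3)²Var(Z_1) + (2)²Var(Z_2)
= (3)²·51 + (2)²·11.5 = 505

505.00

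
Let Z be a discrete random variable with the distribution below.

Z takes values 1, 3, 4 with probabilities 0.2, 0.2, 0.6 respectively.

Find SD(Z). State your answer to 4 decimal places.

E[Z] = (1)(0.2) + (3)(0.2) + (4)(0.6) = 3.2
E[Z²] = (1)²(0.2) + (3)²(0.2) + (4)²(0.6) = 11.6
Var(Z) = E[Z²] − (E[Z])² = 11.6 − (3.2)² = 1.36
SD(Z) = √1.36 ≈ 1.1662

1.1662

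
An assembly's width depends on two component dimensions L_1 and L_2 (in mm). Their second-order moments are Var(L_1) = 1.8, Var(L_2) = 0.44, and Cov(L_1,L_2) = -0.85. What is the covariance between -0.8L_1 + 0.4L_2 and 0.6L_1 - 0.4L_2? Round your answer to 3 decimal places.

-1.410

Cov(-0.8L_1 + 0.4L_2, 0.6L_1 - 0.4L_2) = (-0.8)(0.6)Var(L_1) + (0.4)(-0.4)Var(L_2) + [(-0.8)(-0.4) + (0.4)(0.6)]Cov(L_1,L_2)
= -0.48·1.8 + -0.16·0.44 + 0.56·-0.85 = -1.4104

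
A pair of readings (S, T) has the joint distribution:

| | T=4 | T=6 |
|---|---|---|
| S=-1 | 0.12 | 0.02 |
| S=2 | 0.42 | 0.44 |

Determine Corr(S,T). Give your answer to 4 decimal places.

E[S] = 1.58,  E[T] = 4.92
E[ST] = 8.04
Cov(S,T) = E[ST] − E[S]E[T] = 8.04 − (1.58)(4.92) = 0.2664
var(S) = 1.0836,  var(T) = 0.9936
ρ = 0.2664 / √(1.0836·0.9936) ≈ 0.2567

0.2567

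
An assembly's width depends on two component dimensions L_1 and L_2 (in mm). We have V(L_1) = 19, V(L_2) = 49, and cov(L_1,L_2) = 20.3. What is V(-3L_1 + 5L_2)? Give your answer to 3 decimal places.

787.000

V(-3L_1 + 5L_2) = (-3)²·V(L_1) + (5)²·V(L_2) + 2·(-3)·(5)·cov(L_1,L_2)
= 9·19 + 25·49 + -30·20.3 = 787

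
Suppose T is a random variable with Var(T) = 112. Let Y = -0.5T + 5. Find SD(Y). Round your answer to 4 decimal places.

5.2915

Var(-0.5T + 5) = (-0.5)²·112 = 28
SD(Y) = √28 ≈ 5.2915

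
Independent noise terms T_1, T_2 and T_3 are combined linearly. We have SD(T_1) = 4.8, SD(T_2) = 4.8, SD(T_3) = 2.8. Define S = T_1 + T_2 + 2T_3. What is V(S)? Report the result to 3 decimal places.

77.440

V(T_1) = 23.04, V(T_2) = 23.04, V(T_3) = 7.84
By independence, V(S) = (1)²V(T_1) + (1)²V(T_2) + (2)²V(T_3)
= (1)²·23.04 + (1)²·23.04 + (2)²·7.84 = 77.44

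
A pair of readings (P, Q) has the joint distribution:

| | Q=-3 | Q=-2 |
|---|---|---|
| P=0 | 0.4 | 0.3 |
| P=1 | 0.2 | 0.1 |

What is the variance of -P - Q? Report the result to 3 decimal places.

E[P] = 0.3,  E[Q] = -2.6,  E[PQ] = -0.8
Var(P) = 0.3 − (0.3)² = 0.21;  Var(Q) = 7 − (-2.6)² = 0.24
cov(P,Q) = -0.8 − (0.3)(-2.6) = -0.02
Var(-P - Q) = (-1)²·0.21 + (-1)²·0.24 + 2·(-1)·(-1)·-0.02 = 0.41

0.410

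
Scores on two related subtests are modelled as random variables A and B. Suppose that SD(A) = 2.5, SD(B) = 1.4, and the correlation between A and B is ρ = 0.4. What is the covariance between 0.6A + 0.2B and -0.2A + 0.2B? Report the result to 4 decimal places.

Var(A) = (2.5)² = 6.25;  Var(B) = (1.4)² = 1.96
Cov(A,B) = ρ·SD(A)·SD(B) = 0.4·2.5·1.4 = 1.4
Cov(0.6A + 0.2B, -0.2A + 0.2B) = (0.6)(-0.2)Var(A) + (0.2)(0.2)Var(B) + [(0.6)(0.2) + (0.2)(-0.2)]Cov(A,B)
= -0.12·6.25 + 0.04·1.96 + 0.08·1.4 = -0.5596

-0.5596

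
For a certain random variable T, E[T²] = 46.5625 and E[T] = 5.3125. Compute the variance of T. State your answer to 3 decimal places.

V(T) = 46.5625 − (5.3125)² = 18.33984375

18.340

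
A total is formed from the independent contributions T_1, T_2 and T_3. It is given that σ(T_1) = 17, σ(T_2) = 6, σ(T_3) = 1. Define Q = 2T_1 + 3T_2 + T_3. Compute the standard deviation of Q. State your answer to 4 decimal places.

38.4838

var(T_1) = 289, var(T_2) = 36, var(T_3) = 1
By independence, var(Q) = (2)²var(T_1) + (3)²var(T_2) + (1)²var(T_3)
= (2)²·289 + (3)²·36 + (1)²·1 = 1481
σ(Q) = √1481 ≈ 38.4838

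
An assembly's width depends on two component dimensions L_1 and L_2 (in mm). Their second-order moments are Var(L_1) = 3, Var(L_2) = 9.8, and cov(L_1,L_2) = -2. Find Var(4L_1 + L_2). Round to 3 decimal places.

41.800

Var(4L_1 + L_2) = (4)²·Var(L_1) + (1)²·Var(L_2) + 2·(4)·(1)·cov(L_1,L_2)
= 16·3 + 1·9.8 + 8·-2 = 41.8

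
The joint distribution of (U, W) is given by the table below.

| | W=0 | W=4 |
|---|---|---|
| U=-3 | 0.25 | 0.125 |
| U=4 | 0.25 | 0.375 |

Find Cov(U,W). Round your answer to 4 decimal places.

1.7500

E[U] = 1.375,  E[W] = 2
E[UW] = 4.5
Cov(U,W) = E[UW] − E[U]E[W] = 4.5 − (1.375)(2) = 1.75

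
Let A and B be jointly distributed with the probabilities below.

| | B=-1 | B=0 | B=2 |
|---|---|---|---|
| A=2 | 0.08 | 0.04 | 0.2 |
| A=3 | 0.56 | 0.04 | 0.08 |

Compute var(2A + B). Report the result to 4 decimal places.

E[A] = 2.68,  E[B] = -0.08,  E[AB] = -0.56
var(A) = 7.4 − (2.68)² = 0.2176;  var(B) = 1.76 − (-0.08)² = 1.7536
Cov(A,B) = -0.56 − (2.68)(-0.08) = -0.3456
var(2A + B) = (2)²·0.2176 + (1)²·1.7536 + 2·(2)·(1)·-0.3456 = 1.2416

1.2416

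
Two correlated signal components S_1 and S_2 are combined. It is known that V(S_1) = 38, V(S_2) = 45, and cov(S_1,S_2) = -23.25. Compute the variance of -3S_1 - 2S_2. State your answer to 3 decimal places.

243.000

V(-3S_1 - 2S_2) = (-3)²·V(S_1) + (-2)²·V(S_2) + 2·(-3)·(-2)·cov(S_1,S_2)
= 9·38 + 4·45 + 12·-23.25 = 243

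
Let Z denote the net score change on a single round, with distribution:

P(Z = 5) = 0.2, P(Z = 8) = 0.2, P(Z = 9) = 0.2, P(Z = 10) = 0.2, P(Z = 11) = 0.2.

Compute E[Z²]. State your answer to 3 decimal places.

E[Z²] = (5)²(0.2) + (8)²(0.2) + (9)²(0.2) + (10)²(0.2) + (11)²(0.2) = 78.2

78.200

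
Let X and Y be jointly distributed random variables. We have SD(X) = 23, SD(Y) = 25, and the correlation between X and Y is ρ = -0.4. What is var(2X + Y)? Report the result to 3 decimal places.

1821.000

var(X) = (23)² = 529;  var(Y) = (25)² = 625
Cov(X,Y) = ρ·SD(X)·SD(Y) = -0.4·23·25 = -230
var(2X + Y) = (2)²·var(X) + (1)²·var(Y) + 2·(2)·(1)·Cov(X,Y)
= 4·529 + 1·625 + 4·-230 = 1821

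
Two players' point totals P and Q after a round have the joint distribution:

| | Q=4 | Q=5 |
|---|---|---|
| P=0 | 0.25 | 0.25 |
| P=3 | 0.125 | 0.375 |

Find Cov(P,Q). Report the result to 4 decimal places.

0.1875

E[P] = 1.5,  E[Q] = 4.625
E[PQ] = 7.125
Cov(P,Q) = E[PQ] − E[P]E[Q] = 7.125 − (1.5)(4.625) = 0.1875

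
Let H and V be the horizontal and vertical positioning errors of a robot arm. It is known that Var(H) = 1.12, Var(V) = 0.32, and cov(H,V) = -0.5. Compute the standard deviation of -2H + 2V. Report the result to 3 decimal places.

3.124

Var(-2H + 2V) = (-2)²·Var(H) + (2)²·Var(V) + 2·(-2)·(2)·cov(H,V)
= 4·1.12 + 4·0.32 + -8·-0.5 = 9.76
sd(-2H + 2V) = √9.76 ≈ 3.124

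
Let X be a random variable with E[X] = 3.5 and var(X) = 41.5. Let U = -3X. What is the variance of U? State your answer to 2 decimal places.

373.50

var(-3X) = (-3)²·var(X) = 9·41.5 = 373.5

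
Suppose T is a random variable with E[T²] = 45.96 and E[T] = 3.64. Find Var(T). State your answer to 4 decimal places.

32.7104

Var(T) = 45.96 − (3.64)² = 32.7104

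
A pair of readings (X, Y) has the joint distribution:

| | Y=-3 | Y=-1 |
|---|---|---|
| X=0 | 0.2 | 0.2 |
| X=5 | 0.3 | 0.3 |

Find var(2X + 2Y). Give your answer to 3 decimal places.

E[X] = 3,  E[Y] = -2,  E[XY] = -6
var(X) = 15 − (3)² = 6;  var(Y) = 5 − (-2)² = 1
Cov(X,Y) = -6 − (3)(-2) = 0
var(2X + 2Y) = (2)²·6 + (2)²·1 + 2·(2)·(2)·0 = 28

28.000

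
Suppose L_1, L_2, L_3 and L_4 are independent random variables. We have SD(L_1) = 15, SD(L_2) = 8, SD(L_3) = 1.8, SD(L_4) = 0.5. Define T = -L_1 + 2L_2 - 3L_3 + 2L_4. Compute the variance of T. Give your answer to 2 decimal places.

511.16

Var(L_1) = 225, Var(L_2) = 64, Var(L_3) = 3.24, Var(L_4) = 0.25
By independence, Var(T) = (-1)²Var(L_1) + (2)²Var(L_2) + (-3)²Var(L_3) + (2)²Var(L_4)
= (-1)²·225 + (2)²·64 + (-3)²·3.24 + (2)²·0.25 = 511.16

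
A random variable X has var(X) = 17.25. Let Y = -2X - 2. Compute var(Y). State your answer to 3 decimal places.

var(-2X - 2) = (-2)²·var(X) = 4·17.25 = 69

69.000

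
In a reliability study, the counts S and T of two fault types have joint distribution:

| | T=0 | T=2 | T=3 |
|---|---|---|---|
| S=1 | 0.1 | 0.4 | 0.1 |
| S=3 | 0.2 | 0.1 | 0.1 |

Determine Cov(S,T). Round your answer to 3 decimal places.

E[S] = 1.8,  E[T] = 1.6
E[ST] = 2.6
Cov(S,T) = E[ST] − E[S]E[T] = 2.6 − (1.8)(1.6) = -0.28

-0.280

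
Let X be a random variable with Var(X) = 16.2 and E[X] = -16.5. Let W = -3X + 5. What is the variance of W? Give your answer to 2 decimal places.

Var(-3X + 5) = (-3)²·Var(X) = 9·16.2 = 145.8

145.80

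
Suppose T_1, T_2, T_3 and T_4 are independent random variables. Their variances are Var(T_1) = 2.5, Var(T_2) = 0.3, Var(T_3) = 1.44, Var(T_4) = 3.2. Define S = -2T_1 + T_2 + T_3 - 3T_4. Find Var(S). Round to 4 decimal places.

40.5400

By independence, Var(S) = (-2)²Var(T_1) + (1)²Var(T_2) + (1)²Var(T_3) + (-3)²Var(T_4)
= (-2)²·2.5 + (1)²·0.3 + (1)²·1.44 + (-3)²·3.2 = 40.54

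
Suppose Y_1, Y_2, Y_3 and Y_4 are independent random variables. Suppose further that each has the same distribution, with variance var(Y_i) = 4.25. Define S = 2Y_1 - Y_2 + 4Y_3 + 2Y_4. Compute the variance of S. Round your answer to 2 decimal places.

By independence, var(S) = (2)²var(Y_1) + (-1)²var(Y_2) + (4)²var(Y_3) + (2)²var(Y_4)
= (2)²·4.25 + (-1)²·4.25 + (4)²·4.25 + (2)²·4.25 = 106.25

106.25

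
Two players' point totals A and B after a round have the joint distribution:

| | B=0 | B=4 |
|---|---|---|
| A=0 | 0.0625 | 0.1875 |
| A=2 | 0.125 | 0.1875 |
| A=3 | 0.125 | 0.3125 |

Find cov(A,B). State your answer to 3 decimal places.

E[A] = 1.9375,  E[B] = 2.75
E[AB] = 5.25
cov(A,B) = E[AB] − E[A]E[B] = 5.25 − (1.9375)(2.75) = -0.078125

-0.078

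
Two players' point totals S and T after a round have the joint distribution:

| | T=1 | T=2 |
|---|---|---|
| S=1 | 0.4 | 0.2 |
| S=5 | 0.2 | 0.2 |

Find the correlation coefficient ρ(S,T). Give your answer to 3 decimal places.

0.167

E[S] = 2.6,  E[T] = 1.4
E[ST] = 3.8
cov(S,T) = E[ST] − E[S]E[T] = 3.8 − (2.6)(1.4) = 0.16
var(S) = 3.84,  var(T) = 0.24
ρ = 0.16 / √(3.84·0.24) ≈ 0.167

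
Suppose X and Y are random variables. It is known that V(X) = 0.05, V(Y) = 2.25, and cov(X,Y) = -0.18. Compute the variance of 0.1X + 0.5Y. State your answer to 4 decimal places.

0.5450

V(0.1X + 0.5Y) = (0.1)²·V(X) + (0.5)²·V(Y) + 2·(0.1)·(0.5)·cov(X,Y)
= 0.01·0.05 + 0.25·2.25 + 0.1·-0.18 = 0.545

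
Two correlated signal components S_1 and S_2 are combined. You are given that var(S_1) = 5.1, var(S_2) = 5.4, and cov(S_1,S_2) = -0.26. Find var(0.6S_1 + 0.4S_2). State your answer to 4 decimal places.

var(0.6S_1 + 0.4S_2) = (0.6)²·var(S_1) + (0.4)²·var(S_2) + 2·(0.6)·(0.4)·cov(S_1,S_2)
= 0.36·5.1 + 0.16·5.4 + 0.48·-0.26 = 2.5752

2.5752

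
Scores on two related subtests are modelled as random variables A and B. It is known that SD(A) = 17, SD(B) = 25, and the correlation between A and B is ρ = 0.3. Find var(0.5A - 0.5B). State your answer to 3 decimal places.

var(A) = (17)² = 289;  var(B) = (25)² = 625
Cov(A,B) = ρ·SD(A)·SD(B) = 0.3·17·25 = 127.5
var(0.5A - 0.5B) = (0.5)²·var(A) + (-0.5)²·var(B) + 2·(0.5)·(-0.5)·Cov(A,B)
= 0.25·289 + 0.25·625 + -0.5·127.5 = 164.75

164.750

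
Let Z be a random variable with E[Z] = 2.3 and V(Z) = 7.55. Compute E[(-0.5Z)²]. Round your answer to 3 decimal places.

E[-0.5Z] = -0.5·2.3 = -1.15
V(-0.5Z) = (-0.5)²·7.55 = 1.8875
E[(-0.5Z)²] = V((-0.5Z)) + (E[(-0.5Z)])² = 1.8875 + (-1.15)² = 3.21

3.210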